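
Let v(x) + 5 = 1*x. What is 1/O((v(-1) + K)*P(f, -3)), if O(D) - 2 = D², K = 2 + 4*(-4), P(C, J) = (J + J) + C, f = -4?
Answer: 1/40002 ≈ 2.4999e-5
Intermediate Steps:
P(C, J) = C + 2*J (P(C, J) = 2*J + C = C + 2*J)
v(x) = -5 + x (v(x) = -5 + 1*x = -5 + x)
K = -14 (K = 2 - 16 = -14)
O(D) = 2 + D²
1/O((v(-1) + K)*P(f, -3)) = 1/(2 + (((-5 - 1) - 14)*(-4 + 2*(-3)))²) = 1/(2 + ((-6 - 14)*(-4 - 6))²) = 1/(2 + (-20*(-10))²) = 1/(2 + 200²) = 1/(2 + 40000) = 1/40002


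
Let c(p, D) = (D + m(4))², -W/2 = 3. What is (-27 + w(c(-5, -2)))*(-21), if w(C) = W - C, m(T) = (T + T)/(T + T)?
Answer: 714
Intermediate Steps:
W = -6 (W = -2*3 = -6)
m(T) = 1 (m(T) = (2*T)/((2*T)) = (2*T)*(1/(2*T)) = 1)
c(p, D) = (1 + D)² (c(p, D) = (D + 1)² = (1 + D)²)
w(C) = -6 - C
(-27 + w(c(-5, -2)))*(-21) = (-27 + (-6 - (1 - 2)²))*(-21) = (-27 + (-6 - 1*(-1)²))*(-21) = (-27 + (-6 - 1*1))*(-21) = (-27 + (-6 - 1))*(-21) = (-27 - 7)*(-21) = -34*(-21) = 714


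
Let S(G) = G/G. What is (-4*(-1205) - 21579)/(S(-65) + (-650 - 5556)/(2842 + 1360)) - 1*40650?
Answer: -5520641/1002 ≈ -5509.6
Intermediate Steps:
S(G) = 1
(-4*(-1205) - 21579)/(S(-65) + (-650 - 5556)/(2842 + 1360)) - 1*40650 = (-4*(-1205) - 21579)/(1 + (-650 - 5556)/(2842 + 1360)) - 1*40650 = (4820 - 21579)/(1 - 6206/4202) - 40650 = -16759/(1 - 6206*1/4202) - 40650 = -16759/(1 - 3103/2101) - 40650 = -16759/(-1002/2101) - 40650 = -16759*(-2101/1002) - 40650 = 35210659/1002 - 40650 = -5520641/1002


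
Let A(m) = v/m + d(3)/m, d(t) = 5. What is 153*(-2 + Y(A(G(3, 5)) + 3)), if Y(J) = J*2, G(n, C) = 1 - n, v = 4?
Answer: -765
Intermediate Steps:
A(m) = 9/m (A(m) = 4/m + 5/m = 9/m)
Y(J) = 2*J
153*(-2 + Y(A(G(3, 5)) + 3)) = 153*(-2 + 2*(9/(1 - 1*3) + 3)) = 153*(-2 + 2*(9/(1 - 3) + 3)) = 153*(-2 + 2*(9/(-2) + 3)) = 153*(-2 + 2*(9*(-½) + 3)) = 153*(-2 + 2*(-9/2 + 3)) = 153*(-2 + 2*(-3/2)) = 153*(-2 - 3) = 153*(-5) = -765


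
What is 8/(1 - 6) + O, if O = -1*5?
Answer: -33/5 ≈ -6.6000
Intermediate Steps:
O = -5
8/(1 - 6) + O = 8/(1 - 6) - 5 = 8/(-5) - 5 = 8*(-⅕) - 5 = -8/5 - 5 = -33/5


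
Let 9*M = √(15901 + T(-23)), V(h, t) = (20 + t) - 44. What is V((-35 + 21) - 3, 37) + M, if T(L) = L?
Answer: 13 + √15878/9 ≈ 27.001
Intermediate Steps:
V(h, t) = -24 + t
M = √15878/9 (M = √(15901 - 23)/9 = √15878/9 ≈ 14.001)
V((-35 + 21) - 3, 37) + M = (-24 + 37) + √15878/9 = 13 + √15878/9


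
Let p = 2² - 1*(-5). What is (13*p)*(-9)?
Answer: -1053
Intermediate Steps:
p = 9 (p = 4 + 5 = 9)
(13*p)*(-9) = (13*9)*(-9) = 117*(-9) = -1053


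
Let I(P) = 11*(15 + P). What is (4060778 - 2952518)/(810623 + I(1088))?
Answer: 92355/68563 ≈ 1.3470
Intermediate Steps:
I(P) = 165 + 11*P
(4060778 - 2952518)/(810623 + I(1088)) = (4060778 - 2952518)/(810623 + (165 + 11*1088)) = 1108260/(810623 + (165 + 11968)) = 1108260/(810623 + 12133) = 1108260/822756 = 1108260*(1/822756) = 92355/68563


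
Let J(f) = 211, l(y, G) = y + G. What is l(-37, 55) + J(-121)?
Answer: 229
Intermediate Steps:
l(y, G) = G + y
l(-37, 55) + J(-121) = (55 - 37) + 211 = 18 + 211 = 229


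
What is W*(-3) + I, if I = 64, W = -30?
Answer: 154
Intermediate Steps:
W*(-3) + I = -30*(-3) + 64 = 90 + 64 = 154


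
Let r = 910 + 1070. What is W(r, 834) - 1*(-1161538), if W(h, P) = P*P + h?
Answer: 1859074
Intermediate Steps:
r = 1980
W(h, P) = h + P² (W(h, P) = P² + h = h + P²)
W(r, 834) - 1*(-1161538) = (1980 + 834²) - 1*(-1161538) = (1980 + 695556) + 1161538 = 697536 + 1161538 = 1859074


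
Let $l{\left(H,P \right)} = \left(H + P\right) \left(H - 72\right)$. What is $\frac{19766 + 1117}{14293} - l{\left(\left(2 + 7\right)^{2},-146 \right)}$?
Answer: $\frac{8382288}{14293} \approx 586.46$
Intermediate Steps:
$l{\left(H,P \right)} = \left(-72 + H\right) \left(H + P\right)$ ($l{\left(H,P \right)} = \left(H + P\right) \left(-72 + H\right) = \left(-72 + H\right) \left(H + P\right)$)
$\frac{19766 + 1117}{14293} - l{\left(\left(2 + 7\right)^{2},-146 \right)} = \frac{19766 + 1117}{14293} - \left(\left(\left(2 + 7\right)^{2}\right)^{2} - 72 \left(2 + 7\right)^{2} - -10512 + \left(2 + 7\right)^{2} \left(-146\right)\right) = 20883 \cdot \frac{1}{14293} - \left(\left(9^{2}\right)^{2} - 72 \cdot 9^{2} + 10512 + 9^{2} \left(-146\right)\right) = \frac{20883}{14293} - \left(81^{2} - 5832 + 10512 + 81 \left(-146\right)\right) = \frac{20883}{14293} - \left(6561 - 5832 + 10512 - 11826\right) = \frac{20883}{14293} - -585 = \frac{20883}{14293} + 585 = \frac{8382288}{14293}$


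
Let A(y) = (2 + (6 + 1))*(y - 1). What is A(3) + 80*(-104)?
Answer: -8302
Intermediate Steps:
A(y) = -9 + 9*y (A(y) = (2 + 7)*(-1 + y) = 9*(-1 + y) = -9 + 9*y)
A(3) + 80*(-104) = (-9 + 9*3) + 80*(-104) = (-9 + 27) - 8320 = 18 - 8320 = -8302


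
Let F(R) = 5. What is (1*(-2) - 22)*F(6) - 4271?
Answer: -4391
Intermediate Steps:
(1*(-2) - 22)*F(6) - 4271 = (1*(-2) - 22)*5 - 4271 = (-2 - 22)*5 - 4271 = -24*5 - 4271 = -120 - 4271 = -4391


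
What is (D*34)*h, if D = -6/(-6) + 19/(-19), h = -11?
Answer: 0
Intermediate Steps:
D = 0 (D = -6*(-1/6) + 19*(-1/19) = 1 - 1 = 0)
(D*34)*h = (0*34)*(-11) = 0*(-11) = 0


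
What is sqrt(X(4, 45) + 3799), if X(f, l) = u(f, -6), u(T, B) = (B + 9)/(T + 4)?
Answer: sqrt(60790)/4 ≈ 61.639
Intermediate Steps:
u(T, B) = (9 + B)/(4 + T)
X(f, l) = 3/(4 + f) (X(f, l) = (9 - 6)/(4 + f) = 3/(4 + f))
sqrt(X(4, 45) + 3799) = sqrt(3/(4 + 4) + 3799) = sqrt(3/8 + 3799) = sqrt(30395/8) = sqrt(60790)/4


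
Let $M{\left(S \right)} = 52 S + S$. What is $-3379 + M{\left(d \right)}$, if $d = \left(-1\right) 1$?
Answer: $-3432$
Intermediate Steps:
$d = -1$
$M{\left(S \right)} = 53 S$
$-3379 + M{\left(d \right)} = -3379 + 53 \left(-1\right) = -3379 - 53 = -3432$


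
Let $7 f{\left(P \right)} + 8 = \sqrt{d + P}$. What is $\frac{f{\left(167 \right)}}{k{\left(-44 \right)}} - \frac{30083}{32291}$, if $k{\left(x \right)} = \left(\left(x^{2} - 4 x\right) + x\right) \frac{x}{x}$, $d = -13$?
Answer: $- \frac{15562137}{16694447} + \frac{\sqrt{154}}{14476} \approx -0.93132$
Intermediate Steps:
$f{\left(P \right)} = - \frac{8}{7} + \frac{\sqrt{-13 + P}}{7}$
$k{\left(x \right)} = x^{2} - 3 x$ ($k{\left(x \right)} = \left(x^{2} - 3 x\right) 1 = x^{2} - 3 x$)
$\frac{f{\left(167 \right)}}{k{\left(-44 \right)}} - \frac{30083}{32291} = \frac{- \frac{8}{7} + \frac{\sqrt{-13 + 167}}{7}}{\left(-44\right) \left(-3 - 44\right)} - \frac{30083}{32291} = \frac{- \frac{8}{7} + \frac{\sqrt{154}}{7}}{\left(-44\right) \left(-47\right)} - \frac{30083}{32291} = \frac{- \frac{8}{7} + \frac{\sqrt{154}}{7}}{2068} - \frac{30083}{32291} = \left(- \frac{8}{7} + \frac{\sqrt{154}}{7}\right) \frac{1}{2068} - \frac{30083}{32291} = \left(- \frac{2}{3619} + \frac{\sqrt{154}}{14476}\right) - \frac{30083}{32291} = - \frac{15562137}{16694447} + \frac{\sqrt{154}}{14476}$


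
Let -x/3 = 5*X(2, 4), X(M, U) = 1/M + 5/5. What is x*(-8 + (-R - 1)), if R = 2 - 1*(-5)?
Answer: 360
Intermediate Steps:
R = 7 (R = 2 + 5 = 7)
X(M, U) = 1 + 1/M (X(M, U) = 1/M + 5*(⅕) = 1/M + 1 = 1 + 1/M)
x = -45/2 (x = -15*(1 + 2)/2 = -15*(½)*3 = -15*3/2 = -3*15/2 = -45/2 ≈ -22.500)
x*(-8 + (-R - 1)) = -45*(-8 + (-1*7 - 1))/2 = -45*(-8 + (-7 - 1))/2 = -45*(-8 - 8)/2 = -45/2*(-16) = 360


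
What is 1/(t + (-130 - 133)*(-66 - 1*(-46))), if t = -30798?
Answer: -1/25538 ≈ -3.9157e-5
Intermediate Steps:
1/(t + (-130 - 133)*(-66 - 1*(-46))) = 1/(-30798 + (-130 - 133)*(-66 - 1*(-46))) = 1/(-30798 - 263*(-66 + 46)) = 1/(-30798 - 263*(-20)) = 1/(-30798 + 5260) = 1/(-25538) = -1/25538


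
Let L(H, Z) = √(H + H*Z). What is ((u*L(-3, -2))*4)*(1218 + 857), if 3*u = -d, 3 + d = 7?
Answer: -33200*√3/3 ≈ -19168.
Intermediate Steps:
d = 4 (d = -3 + 7 = 4)
u = -4/3 (u = (-1*4)/3 = (⅓)*(-4) = -4/3 ≈ -1.3333)
((u*L(-3, -2))*4)*(1218 + 857) = (-4*√3/3*4)*(1218 + 857) = (-4*√3/3*4)*2075 = -16*√3/3*2075 = -33200*√3/3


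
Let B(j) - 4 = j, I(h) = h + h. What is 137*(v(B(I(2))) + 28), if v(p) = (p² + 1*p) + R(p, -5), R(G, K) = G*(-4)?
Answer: 9316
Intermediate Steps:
I(h) = 2*h
R(G, K) = -4*G
B(j) = 4 + j
v(p) = p² - 3*p (v(p) = (p² + 1*p) - 4*p = (p² + p) - 4*p = (p + p²) - 4*p = p² - 3*p)
137*(v(B(I(2))) + 28) = 137*((4 + 2*2)*(-3 + (4 + 2*2)) + 28) = 137*((4 + 4)*(-3 + (4 + 4)) + 28) = 137*(8*(-3 + 8) + 28) = 137*(8*5 + 28) = 137*(40 + 28) = 137*68 = 9316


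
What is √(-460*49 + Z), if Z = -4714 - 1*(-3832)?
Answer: 7*I*√478 ≈ 153.04*I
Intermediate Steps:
Z = -882 (Z = -4714 + 3832 = -882)
√(-460*49 + Z) = √(-460*49 - 882) = √(-22540 - 882) = √(-23422) = 7*I*√478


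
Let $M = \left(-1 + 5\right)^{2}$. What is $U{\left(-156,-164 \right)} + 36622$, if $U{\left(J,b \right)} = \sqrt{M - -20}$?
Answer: $36628$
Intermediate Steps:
$M = 16$ ($M = 4^{2} = 16$)
$U{\left(J,b \right)} = 6$ ($U{\left(J,b \right)} = \sqrt{16 - -20} = \sqrt{16 + 20} = \sqrt{36} = 6$)
$U{\left(-156,-164 \right)} + 36622 = 6 + 36622 = 36628$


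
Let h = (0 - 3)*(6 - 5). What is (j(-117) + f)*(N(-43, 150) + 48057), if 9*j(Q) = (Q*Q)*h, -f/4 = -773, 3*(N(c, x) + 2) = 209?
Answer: -212374154/3 ≈ -7.0791e+7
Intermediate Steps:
N(c, x) = 203/3 (N(c, x) = -2 + (1/3)*209 = -2 + 209/3 = 203/3)
h = -3 (h = -3*1 = -3)
f = 3092 (f = -4*(-773) = 3092)
j(Q) = -Q**2/3 (j(Q) = ((Q*Q)*(-3))/9 = (Q**2*(-3))/9 = (-3*Q**2)/9 = -Q**2/3)
(j(-117) + f)*(N(-43, 150) + 48057) = (-1/3*(-117)**2 + 3092)*(203/3 + 48057) = (-1/3*13689 + 3092)*(144374/3) = (-4563 + 3092)*(144374/3) = -1471*144374/3 = -212374154/3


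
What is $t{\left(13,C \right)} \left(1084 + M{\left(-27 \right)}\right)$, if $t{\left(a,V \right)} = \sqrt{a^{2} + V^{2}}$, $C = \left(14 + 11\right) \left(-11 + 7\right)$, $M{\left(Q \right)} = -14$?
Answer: $1070 \sqrt{10169} \approx 1.079 \cdot 10^{5}$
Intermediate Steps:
$C = -100$ ($C = 25 \left(-4\right) = -100$)
$t{\left(a,V \right)} = \sqrt{V^{2} + a^{2}}$
$t{\left(13,C \right)} \left(1084 + M{\left(-27 \right)}\right) = \sqrt{\left(-100\right)^{2} + 13^{2}} \left(1084 - 14\right) = \sqrt{10000 + 169} \cdot 1070 = \sqrt{10169} \cdot 1070 = 1070 \sqrt{10169}$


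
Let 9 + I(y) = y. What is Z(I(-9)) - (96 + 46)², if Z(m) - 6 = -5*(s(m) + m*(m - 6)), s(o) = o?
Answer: -22228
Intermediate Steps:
I(y) = -9 + y
Z(m) = 6 - 5*m - 5*m*(-6 + m) (Z(m) = 6 - 5*(m + m*(m - 6)) = 6 - 5*(m + m*(-6 + m)) = 6 + (-5*m - 5*m*(-6 + m)) = 6 - 5*m - 5*m*(-6 + m))
Z(I(-9)) - (96 + 46)² = (6 - 5*(-9 - 9)² + 25*(-9 - 9)) - (96 + 46)² = (6 - 5*(-18)² + 25*(-18)) - 1*142² = (6 - 5*324 - 450) - 1*20164 = (6 - 1620 - 450) - 20164 = -2064 - 20164 = -22228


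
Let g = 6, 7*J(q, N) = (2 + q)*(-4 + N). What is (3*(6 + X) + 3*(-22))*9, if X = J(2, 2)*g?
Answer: -4320/7 ≈ -617.14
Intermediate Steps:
J(q, N) = (-4 + N)*(2 + q)/7 (J(q, N) = ((2 + q)*(-4 + N))/7 = ((-4 + N)*(2 + q))/7 = (-4 + N)*(2 + q)/7)
X = -48/7 (X = (-8/7 - 4/7*2 + (2/7)*2 + (⅐)*2*2)*6 = (-8/7 - 8/7 + 4/7 + 4/7)*6 = -8/7*6 = -48/7 ≈ -6.8571)
(3*(6 + X) + 3*(-22))*9 = (3*(6 - 48/7) + 3*(-22))*9 = (3*(-6/7) - 66)*9 = (-18/7 - 66)*9 = -480/7*9 = -4320/7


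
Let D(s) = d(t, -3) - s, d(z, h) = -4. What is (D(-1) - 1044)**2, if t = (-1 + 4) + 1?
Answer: 1096209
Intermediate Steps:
t = 4 (t = 3 + 1 = 4)
D(s) = -4 - s
(D(-1) - 1044)**2 = ((-4 - 1*(-1)) - 1044)**2 = ((-4 + 1) - 1044)**2 = (-3 - 1044)**2 = (-1047)**2 = 1096209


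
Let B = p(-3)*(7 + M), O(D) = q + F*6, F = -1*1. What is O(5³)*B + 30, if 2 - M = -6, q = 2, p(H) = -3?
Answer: 210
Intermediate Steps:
F = -1
M = 8 (M = 2 - 1*(-6) = 2 + 6 = 8)
O(D) = -4 (O(D) = 2 - 1*6 = 2 - 6 = -4)
B = -45 (B = -3*(7 + 8) = -3*15 = -45)
O(5³)*B + 30 = -4*(-45) + 30 = 180 + 30 = 210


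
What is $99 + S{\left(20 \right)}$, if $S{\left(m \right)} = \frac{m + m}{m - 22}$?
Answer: $79$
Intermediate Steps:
$S{\left(m \right)} = \frac{2 m}{-22 + m}$
$99 + S{\left(20 \right)} = 99 + 2 \cdot 20 \frac{1}{-22 + 20} = 99 + 2 \cdot 20 \frac{1}{-2} = 99 + 2 \cdot 20 \left(- \frac{1}{2}\right) = 99 - 20 = 79$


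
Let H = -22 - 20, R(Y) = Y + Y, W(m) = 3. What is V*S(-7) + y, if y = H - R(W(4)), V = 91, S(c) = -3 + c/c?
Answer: -230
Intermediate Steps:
R(Y) = 2*Y
H = -42
S(c) = -2 (S(c) = -3 + 1 = -2)
y = -48 (y = -42 - 2*3 = -42 - 1*6 = -42 - 6 = -48)
V*S(-7) + y = 91*(-2) - 48 = -182 - 48 = -230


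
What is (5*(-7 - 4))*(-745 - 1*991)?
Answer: 95480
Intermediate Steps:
(5*(-7 - 4))*(-745 - 1*991) = (5*(-11))*(-745 - 991) = -55*(-1736) = 95480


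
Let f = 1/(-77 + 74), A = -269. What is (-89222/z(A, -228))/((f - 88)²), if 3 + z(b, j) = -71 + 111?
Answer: -802998/2598325 ≈ -0.30904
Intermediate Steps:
z(b, j) = 37 (z(b, j) = -3 + (-71 + 111) = -3 + 40 = 37)
f = -⅓ (f = 1/(-3) = -⅓ ≈ -0.33333)
(-89222/z(A, -228))/((f - 88)²) = (-89222/37)/((-⅓ - 88)²) = (-89222*1/37)/((-265/3)²) = -89222/(37*70225/9) = -89222/37*9/70225 = -802998/2598325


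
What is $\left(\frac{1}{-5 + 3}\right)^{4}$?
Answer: $\frac{1}{16} \approx 0.0625$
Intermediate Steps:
$\left(\frac{1}{-5 + 3}\right)^{4} = \left(\frac{1}{-2}\right)^{4} = \left(- \frac{1}{2}\right)^{4} = \frac{1}{16}$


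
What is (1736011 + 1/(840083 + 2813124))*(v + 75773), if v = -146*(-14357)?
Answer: 13774174460176401810/3653207 ≈ 3.7704e+12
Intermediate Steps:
v = 2096122
(1736011 + 1/(840083 + 2813124))*(v + 75773) = (1736011 + 1/(840083 + 2813124))*(2096122 + 75773) = (1736011 + 1/3653207)*2171895 = (6342007537278/3653207)*2171895 = 13774174460176401810/3653207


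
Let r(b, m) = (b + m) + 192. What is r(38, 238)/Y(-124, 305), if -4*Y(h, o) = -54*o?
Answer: 104/915 ≈ 0.11366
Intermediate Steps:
r(b, m) = 192 + b + m
Y(h, o) = 27*o/2 (Y(h, o) = -(-27)*o/2 = 27*o/2)
r(38, 238)/Y(-124, 305) = (192 + 38 + 238)/(((27/2)*305)) = 468/(8235/2) = 468*(2/8235) = 104/915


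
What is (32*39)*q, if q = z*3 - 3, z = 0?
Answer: -3744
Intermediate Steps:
q = -3 (q = 0*3 - 3 = 0 - 3 = -3)
(32*39)*q = (32*39)*(-3) = 1248*(-3) = -3744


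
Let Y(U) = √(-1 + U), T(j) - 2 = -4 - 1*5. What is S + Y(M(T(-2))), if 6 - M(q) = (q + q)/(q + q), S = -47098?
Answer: -47096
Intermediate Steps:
T(j) = -7 (T(j) = 2 + (-4 - 1*5) = 2 + (-4 - 5) = 2 - 9 = -7)
M(q) = 5 (M(q) = 6 - (q + q)/(q + q) = 6 - 2*q/(2*q) = 6 - 2*q*1/(2*q) = 6 - 1*1 = 6 - 1 = 5)
S + Y(M(T(-2))) = -47098 + √(-1 + 5) = -47098 + √4 = -47098 + 2 = -47096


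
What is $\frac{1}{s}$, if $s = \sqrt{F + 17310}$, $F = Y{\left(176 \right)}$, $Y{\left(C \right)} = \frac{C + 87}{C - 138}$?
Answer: $\frac{\sqrt{25005634}}{658043} \approx 0.0075991$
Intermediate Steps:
$Y{\left(C \right)} = \frac{87 + C}{-138 + C}$
$F = \frac{263}{38}$ ($F = \frac{87 + 176}{-138 + 176} = \frac{1}{38} \cdot 263 = \frac{263}{38} \approx 6.9211$)
$s = \frac{\sqrt{25005634}}{38}$ ($s = \sqrt{\frac{263}{38} + 17310} = \sqrt{\frac{658043}{38}} = \frac{\sqrt{25005634}}{38} \approx 131.59$)
$\frac{1}{s} = \frac{1}{\frac{1}{38} \sqrt{25005634}} = \frac{\sqrt{25005634}}{658043}$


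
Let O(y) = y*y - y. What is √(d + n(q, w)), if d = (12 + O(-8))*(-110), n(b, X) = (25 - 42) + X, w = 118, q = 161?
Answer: I*√9139 ≈ 95.598*I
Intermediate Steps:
n(b, X) = -17 + X
O(y) = y² - y
d = -9240 (d = (12 - 8*(-1 - 8))*(-110) = (12 - 8*(-9))*(-110) = (12 + 72)*(-110) = 84*(-110) = -9240)
√(d + n(q, w)) = √(-9240 + (-17 + 118)) = √(-9240 + 101) = √(-9139) = I*√9139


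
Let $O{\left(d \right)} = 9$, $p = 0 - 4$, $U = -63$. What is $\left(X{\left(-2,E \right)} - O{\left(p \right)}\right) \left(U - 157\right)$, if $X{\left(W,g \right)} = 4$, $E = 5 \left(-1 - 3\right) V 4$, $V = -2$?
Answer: $1100$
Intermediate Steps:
$E = 160$ ($E = 5 \left(-1 - 3\right) \left(-2\right) 4 = 5 \left(-4\right) \left(-2\right) 4 = \left(-20\right) \left(-2\right) 4 = 40 \cdot 4 = 160$)
$p = -4$ ($p = 0 - 4 = -4$)
$\left(X{\left(-2,E \right)} - O{\left(p \right)}\right) \left(U - 157\right) = \left(4 - 9\right) \left(-63 - 157\right) = \left(4 - 9\right) \left(-220\right) = \left(-5\right) \left(-220\right) = 1100$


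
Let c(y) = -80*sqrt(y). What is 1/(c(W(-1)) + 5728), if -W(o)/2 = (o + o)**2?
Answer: 179/1026912 + 5*I*sqrt(2)/1026912 ≈ 0.00017431 + 6.8858e-6*I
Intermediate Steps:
W(o) = -8*o**2 (W(o) = -2*(o + o)**2 = -2*4*o**2 = -8*o**2)
1/(c(W(-1)) + 5728) = 1/(-80*sqrt(-8) + 5728) = 1/(-80*2*I*sqrt(2) + 5728) = 1/(-160*I*sqrt(2) + 5728) = 1/(5728 - 160*I*sqrt(2))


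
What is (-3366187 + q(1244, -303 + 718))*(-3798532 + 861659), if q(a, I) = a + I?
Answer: 9881191440944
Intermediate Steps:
q(a, I) = I + a
(-3366187 + q(1244, -303 + 718))*(-3798532 + 861659) = (-3366187 + ((-303 + 718) + 1244))*(-3798532 + 861659) = (-3366187 + (415 + 1244))*(-2936873) = (-3366187 + 1659)*(-2936873) = -3364528*(-2936873) = 9881191440944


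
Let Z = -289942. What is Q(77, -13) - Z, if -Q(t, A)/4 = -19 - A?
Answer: 289966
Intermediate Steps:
Q(t, A) = 76 + 4*A (Q(t, A) = -4*(-19 - A) = 76 + 4*A)
Q(77, -13) - Z = (76 + 4*(-13)) - 1*(-289942) = (76 - 52) + 289942 = 24 + 289942 = 289966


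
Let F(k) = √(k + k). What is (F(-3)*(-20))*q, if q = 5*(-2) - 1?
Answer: 220*I*√6 ≈ 538.89*I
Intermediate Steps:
F(k) = √2*√k (F(k) = √(2*k) = √2*√k)
q = -11 (q = -10 - 1 = -11)
(F(-3)*(-20))*q = ((√2*√(-3))*(-20))*(-11) = ((√2*(I*√3))*(-20))*(-11) = ((I*√6)*(-20))*(-11) = -20*I*√6*(-11) = 220*I*√6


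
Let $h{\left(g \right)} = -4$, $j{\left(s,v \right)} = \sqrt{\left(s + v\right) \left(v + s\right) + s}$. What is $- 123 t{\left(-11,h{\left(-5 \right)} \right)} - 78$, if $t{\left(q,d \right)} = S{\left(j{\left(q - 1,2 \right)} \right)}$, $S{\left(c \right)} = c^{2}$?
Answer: $-10902$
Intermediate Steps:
$j{\left(s,v \right)} = \sqrt{s + \left(s + v\right)^{2}}$ ($j{\left(s,v \right)} = \sqrt{\left(s + v\right) \left(s + v\right) + s} = \sqrt{\left(s + v\right)^{2} + s} = \sqrt{s + \left(s + v\right)^{2}}$)
$t{\left(q,d \right)} = -1 + q + \left(1 + q\right)^{2}$ ($t{\left(q,d \right)} = \left(\sqrt{\left(q - 1\right) + \left(\left(q - 1\right) + 2\right)^{2}}\right)^{2} = \left(\sqrt{\left(-1 + q\right) + \left(\left(-1 + q\right) + 2\right)^{2}}\right)^{2} = \left(\sqrt{\left(-1 + q\right) + \left(1 + q\right)^{2}}\right)^{2} = \left(\sqrt{-1 + q + \left(1 + q\right)^{2}}\right)^{2} = -1 + q + \left(1 + q\right)^{2}$)
$- 123 t{\left(-11,h{\left(-5 \right)} \right)} - 78 = - 123 \left(- 11 \left(3 - 11\right)\right) - 78 = - 123 \left(\left(-11\right) \left(-8\right)\right) - 78 = \left(-123\right) 88 - 78 = -10824 - 78 = -10902$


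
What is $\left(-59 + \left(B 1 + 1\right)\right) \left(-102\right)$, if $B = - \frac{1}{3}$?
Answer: $5950$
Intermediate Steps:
$B = - \frac{1}{3}$ ($B = \left(-1\right) \frac{1}{3} = - \frac{1}{3} \approx -0.33333$)
$\left(-59 + \left(B 1 + 1\right)\right) \left(-102\right) = \left(-59 + \left(\left(- \frac{1}{3}\right) 1 + 1\right)\right) \left(-102\right) = \left(-59 + \left(- \frac{1}{3} + 1\right)\right) \left(-102\right) = \left(-59 + \frac{2}{3}\right) \left(-102\right) = \left(- \frac{175}{3}\right) \left(-102\right) = 5950$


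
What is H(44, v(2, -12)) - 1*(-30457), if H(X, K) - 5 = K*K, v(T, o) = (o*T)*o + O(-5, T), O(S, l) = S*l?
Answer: 107746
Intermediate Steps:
v(T, o) = -5*T + T*o**2 (v(T, o) = (o*T)*o - 5*T = (T*o)*o - 5*T = T*o**2 - 5*T = -5*T + T*o**2)
H(X, K) = 5 + K**2 (H(X, K) = 5 + K*K = 5 + K**2)
H(44, v(2, -12)) - 1*(-30457) = (5 + (2*(-5 + (-12)**2))**2) - 1*(-30457) = (5 + (2*(-5 + 144))**2) + 30457 = (5 + (2*139)**2) + 30457 = (5 + 278**2) + 30457 = (5 + 77284) + 30457 = 77289 + 30457 = 107746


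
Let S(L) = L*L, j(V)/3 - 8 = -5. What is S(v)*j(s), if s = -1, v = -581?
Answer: 3038049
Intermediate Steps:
j(V) = 9 (j(V) = 24 + 3*(-5) = 24 - 15 = 9)
S(L) = L**2
S(v)*j(s) = (-581)**2*9 = 337561*9 = 3038049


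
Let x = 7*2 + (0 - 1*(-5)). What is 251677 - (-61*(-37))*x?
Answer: 208794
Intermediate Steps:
x = 19 (x = 14 + (0 + 5) = 14 + 5 = 19)
251677 - (-61*(-37))*x = 251677 - (-61*(-37))*19 = 251677 - 2257*19 = 251677 - 1*42883 = 251677 - 42883 = 208794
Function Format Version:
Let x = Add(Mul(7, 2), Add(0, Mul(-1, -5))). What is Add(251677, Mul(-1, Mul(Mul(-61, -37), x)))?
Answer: 208794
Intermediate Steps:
x = 19 (x = Add(14, Add(0, 5)) = Add(14, 5) = 19)
Add(251677, Mul(-1, Mul(Mul(-61, -37), x))) = Add(251677, Mul(-1, Mul(Mul(-61, -37), 19))) = Add(251677, Mul(-1, Mul(2257, 19))) = Add(251677, Mul(-1, 42883)) = Add(251677, -42883) = 208794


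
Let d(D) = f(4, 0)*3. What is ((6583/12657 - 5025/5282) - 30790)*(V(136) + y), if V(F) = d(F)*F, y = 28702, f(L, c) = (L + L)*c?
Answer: -29541130616900129/33427137 ≈ -8.8375e+8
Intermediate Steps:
f(L, c) = 2*L*c (f(L, c) = (2*L)*c = 2*L*c)
d(D) = 0 (d(D) = (2*4*0)*3 = 0*3 = 0)
V(F) = 0 (V(F) = 0*F = 0)
((6583/12657 - 5025/5282) - 30790)*(V(136) + y) = ((6583/12657 - 5025/5282) - 30790)*(0 + 28702) = ((6583*(1/12657) - 5025*1/5282) - 30790)*28702 = ((6583/12657 - 5025/5282) - 30790)*28702 = (-28830019/66854274 - 30790)*28702 = -2058471926479/66854274*28702 = -29541130616900129/33427137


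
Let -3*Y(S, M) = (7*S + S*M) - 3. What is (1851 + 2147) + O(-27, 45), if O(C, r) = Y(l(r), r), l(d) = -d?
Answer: 4779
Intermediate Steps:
Y(S, M) = 1 - 7*S/3 - M*S/3 (Y(S, M) = -((7*S + S*M) - 3)/3 = -((7*S + M*S) - 3)/3 = -(-3 + 7*S + M*S)/3 = 1 - 7*S/3 - M*S/3)
O(C, r) = 1 + r²/3 + 7*r/3 (O(C, r) = 1 - (-7)*r/3 - r*(-r)/3 = 1 + 7*r/3 + r²/3 = 1 + r²/3 + 7*r/3)
(1851 + 2147) + O(-27, 45) = (1851 + 2147) + (1 + (⅓)*45² + (7/3)*45) = 3998 + (1 + (⅓)*2025 + 105) = 3998 + (1 + 675 + 105) = 3998 + 781 = 4779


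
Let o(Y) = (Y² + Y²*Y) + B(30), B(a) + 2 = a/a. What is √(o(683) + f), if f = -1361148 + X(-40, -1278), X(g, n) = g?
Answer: √317717287 ≈ 17825.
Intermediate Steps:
B(a) = -1 (B(a) = -2 + a/a = -2 + 1 = -1)
f = -1361188 (f = -1361148 - 40 = -1361188)
o(Y) = -1 + Y² + Y³ (o(Y) = (Y² + Y²*Y) - 1 = (Y² + Y³) - 1 = -1 + Y² + Y³)
√(o(683) + f) = √((-1 + 683² + 683³) - 1361188) = √((-1 + 466489 + 318611987) - 1361188) = √(319078475 - 1361188) = √317717287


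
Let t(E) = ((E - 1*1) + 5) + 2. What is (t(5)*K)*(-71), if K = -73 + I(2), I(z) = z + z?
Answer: 53889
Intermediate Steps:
I(z) = 2*z
t(E) = 6 + E (t(E) = ((E - 1) + 5) + 2 = ((-1 + E) + 5) + 2 = (4 + E) + 2 = 6 + E)
K = -69 (K = -73 + 2*2 = -73 + 4 = -69)
(t(5)*K)*(-71) = ((6 + 5)*(-69))*(-71) = (11*(-69))*(-71) = -759*(-71) = 53889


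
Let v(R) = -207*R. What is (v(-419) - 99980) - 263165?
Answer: -276412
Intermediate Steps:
(v(-419) - 99980) - 263165 = (-207*(-419) - 99980) - 263165 = (86733 - 99980) - 263165 = -13247 - 263165 = -276412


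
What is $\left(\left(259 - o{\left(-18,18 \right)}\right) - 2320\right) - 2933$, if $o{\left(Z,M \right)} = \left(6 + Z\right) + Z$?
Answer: $-4964$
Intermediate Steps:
$o{\left(Z,M \right)} = 6 + 2 Z$
$\left(\left(259 - o{\left(-18,18 \right)}\right) - 2320\right) - 2933 = \left(\left(259 - \left(6 + 2 \left(-18\right)\right)\right) - 2320\right) - 2933 = \left(\left(259 - \left(6 - 36\right)\right) - 2320\right) - 2933 = \left(\left(259 - -30\right) - 2320\right) - 2933 = \left(\left(259 + 30\right) - 2320\right) - 2933 = \left(289 - 2320\right) - 2933 = -2031 - 2933 = -4964$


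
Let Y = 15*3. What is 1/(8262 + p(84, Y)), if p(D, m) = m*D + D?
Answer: 1/12126 ≈ 8.2467e-5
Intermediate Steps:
Y = 45
p(D, m) = D + D*m (p(D, m) = D*m + D = D + D*m)
1/(8262 + p(84, Y)) = 1/(8262 + 84*(1 + 45)) = 1/(8262 + 84*46) = 1/(8262 + 3864) = 1/12126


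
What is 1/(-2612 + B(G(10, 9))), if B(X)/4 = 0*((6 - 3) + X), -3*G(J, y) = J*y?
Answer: -1/2612 ≈ -0.00038285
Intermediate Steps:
G(J, y) = -J*y/3
B(X) = 0 (B(X) = 4*(0*((6 - 3) + X)) = 4*(0*(3 + X)) = 4*0 = 0)
1/(-2612 + B(G(10, 9))) = 1/(-2612 + 0) = 1/(-2612) = -1/2612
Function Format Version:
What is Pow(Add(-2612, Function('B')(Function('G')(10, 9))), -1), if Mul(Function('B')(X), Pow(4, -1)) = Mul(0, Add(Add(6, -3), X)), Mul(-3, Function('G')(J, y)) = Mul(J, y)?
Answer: Rational(-1, 2612) ≈ -0.00038285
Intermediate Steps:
Function('G')(J, y) = Mul(Rational(-1, 3), J, y) (Function('G')(J, y) = Mul(Rational(-1, 3), Mul(J, y)) = Mul(Rational(-1, 3), J, y))
Function('B')(X) = 0 (Function('B')(X) = Mul(4, Mul(0, Add(Add(6, -3), X))) = Mul(4, Mul(0, Add(3, X))) = Mul(4, 0) = 0)
Pow(Add(-2612, Function('B')(Function('G')(10, 9))), -1) = Pow(Add(-2612, 0), -1) = Pow(-2612, -1) = Rational(-1, 2612)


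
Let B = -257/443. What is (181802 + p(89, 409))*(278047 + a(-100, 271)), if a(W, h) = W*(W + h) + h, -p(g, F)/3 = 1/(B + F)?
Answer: 1432059530219793/30155 ≈ 4.7490e+10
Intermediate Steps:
B = -257/443 (B = -257*1/443 = -257/443 ≈ -0.58014)
p(g, F) = -3/(-257/443 + F)
a(W, h) = h + W*(W + h)
(181802 + p(89, 409))*(278047 + a(-100, 271)) = (181802 - 1329/(-257 + 443*409))*(278047 + (271 + (-100)² - 100*271)) = (181802 - 1329/(-257 + 181187))*(278047 + (271 + 10000 - 27100)) = (181802 - 1329/180930)*(278047 - 16829) = (181802 - 1329*1/180930)*261218 = (181802 - 443/60310)*261218 = (10964478177/60310)*261218 = 1432059530219793/30155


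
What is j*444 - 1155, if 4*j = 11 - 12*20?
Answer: -26574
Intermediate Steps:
j = -229/4 (j = (11 - 12*20)/4 = (11 - 240)/4 = (¼)*(-229) = -229/4 ≈ -57.250)
j*444 - 1155 = -229/4*444 - 1155 = -25419 - 1155 = -26574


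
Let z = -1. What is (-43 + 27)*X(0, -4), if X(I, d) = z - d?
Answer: -48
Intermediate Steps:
X(I, d) = -1 - d
(-43 + 27)*X(0, -4) = (-43 + 27)*(-1 - 1*(-4)) = -16*(-1 + 4) = -16*3 = -48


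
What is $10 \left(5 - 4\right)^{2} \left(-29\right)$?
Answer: $-290$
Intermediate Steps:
$10 \left(5 - 4\right)^{2} \left(-29\right) = 10 \cdot 1^{2} \left(-29\right) = 10 \cdot 1 \left(-29\right) = 10 \left(-29\right) = -290$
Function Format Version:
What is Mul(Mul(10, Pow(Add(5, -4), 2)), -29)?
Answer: -290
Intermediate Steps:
Mul(Mul(10, Pow(Add(5, -4), 2)), -29) = Mul(Mul(10, Pow(1, 2)), -29) = Mul(Mul(10, 1), -29) = Mul(10, -29) = -290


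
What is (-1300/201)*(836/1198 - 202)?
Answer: 156754000/120399 ≈ 1302.0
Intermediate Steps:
(-1300/201)*(836/1198 - 202) = (-1300*1/201)*(836*(1/1198) - 202) = -1300*(418/599 - 202)/201 = -1300/201*(-120580/599) = 156754000/120399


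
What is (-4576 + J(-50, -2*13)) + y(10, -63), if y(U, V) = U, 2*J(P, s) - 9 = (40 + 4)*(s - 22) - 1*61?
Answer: -5648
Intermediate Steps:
J(P, s) = -510 + 22*s (J(P, s) = 9/2 + ((40 + 4)*(s - 22) - 1*61)/2 = 9/2 + (44*(-22 + s) - 61)/2 = 9/2 + ((-968 + 44*s) - 61)/2 = 9/2 + (-1029 + 44*s)/2 = 9/2 + (-1029/2 + 22*s) = -510 + 22*s)
(-4576 + J(-50, -2*13)) + y(10, -63) = (-4576 + (-510 + 22*(-2*13))) + 10 = (-4576 + (-510 + 22*(-26))) + 10 = (-4576 + (-510 - 572)) + 10 = (-4576 - 1082) + 10 = -5658 + 10 = -5648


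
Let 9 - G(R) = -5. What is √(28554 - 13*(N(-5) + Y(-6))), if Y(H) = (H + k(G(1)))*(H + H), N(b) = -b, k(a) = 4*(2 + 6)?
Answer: √32545 ≈ 180.40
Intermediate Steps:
G(R) = 14 (G(R) = 9 - 1*(-5) = 9 + 5 = 14)
k(a) = 32 (k(a) = 4*8 = 32)
Y(H) = 2*H*(32 + H) (Y(H) = (H + 32)*(H + H) = (32 + H)*(2*H) = 2*H*(32 + H))
√(28554 - 13*(N(-5) + Y(-6))) = √(28554 - 13*(-1*(-5) + 2*(-6)*(32 - 6))) = √(28554 - 13*(5 + 2*(-6)*26)) = √(28554 - 13*(5 - 312)) = √(28554 - 13*(-307)) = √(28554 + 3991) = √32545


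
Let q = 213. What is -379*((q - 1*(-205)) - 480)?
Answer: 23498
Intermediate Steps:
-379*((q - 1*(-205)) - 480) = -379*((213 - 1*(-205)) - 480) = -379*((213 + 205) - 480) = -379*(418 - 480) = -379*(-62) = 23498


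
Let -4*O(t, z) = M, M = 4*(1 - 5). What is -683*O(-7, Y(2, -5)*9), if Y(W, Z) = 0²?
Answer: -2732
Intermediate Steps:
Y(W, Z) = 0
M = -16 (M = 4*(-4) = -16)
O(t, z) = 4 (O(t, z) = -¼*(-16) = 4)
-683*O(-7, Y(2, -5)*9) = -683*4 = -2732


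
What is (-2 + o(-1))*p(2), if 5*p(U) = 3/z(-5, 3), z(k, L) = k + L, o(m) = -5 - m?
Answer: 9/5 ≈ 1.8000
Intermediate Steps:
z(k, L) = L + k
p(U) = -3/10 (p(U) = (3/(3 - 5))/5 = (3/(-2))/5 = (3*(-½))/5 = (⅕)*(-3/2) = -3/10)
(-2 + o(-1))*p(2) = (-2 + (-5 - 1*(-1)))*(-3/10) = (-2 + (-5 + 1))*(-3/10) = (-2 - 4)*(-3/10) = -6*(-3/10) = 9/5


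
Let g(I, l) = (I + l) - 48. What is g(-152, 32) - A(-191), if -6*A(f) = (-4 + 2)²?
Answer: -502/3 ≈ -167.33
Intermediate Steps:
A(f) = -⅔ (A(f) = -(-4 + 2)²/6 = -⅙*(-2)² = -⅙*4 = -⅔)
g(I, l) = -48 + I + l
g(-152, 32) - A(-191) = (-48 - 152 + 32) - 1*(-⅔) = -168 + ⅔ = -502/3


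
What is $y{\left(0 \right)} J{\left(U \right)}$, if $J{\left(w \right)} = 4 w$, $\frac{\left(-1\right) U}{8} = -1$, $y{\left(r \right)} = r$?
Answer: $0$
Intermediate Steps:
$U = 8$ ($U = \left(-8\right) \left(-1\right) = 8$)
$y{\left(0 \right)} J{\left(U \right)} = 0 \cdot 4 \cdot 8 = 0 \cdot 32 = 0$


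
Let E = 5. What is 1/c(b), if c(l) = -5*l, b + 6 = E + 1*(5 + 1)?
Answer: -1/25 ≈ -0.040000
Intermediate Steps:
b = 5 (b = -6 + (5 + 1*(5 + 1)) = -6 + (5 + 1*6) = -6 + (5 + 6) = -6 + 11 = 5)
1/c(b) = 1/(-5*5) = 1/(-25) = -1/25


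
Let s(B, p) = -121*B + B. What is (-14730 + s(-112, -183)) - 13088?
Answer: -14378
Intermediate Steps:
s(B, p) = -120*B
(-14730 + s(-112, -183)) - 13088 = (-14730 - 120*(-112)) - 13088 = (-14730 + 13440) - 13088 = -1290 - 13088 = -14378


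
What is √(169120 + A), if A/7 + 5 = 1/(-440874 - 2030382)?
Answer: √28683890410410438/411876 ≈ 411.20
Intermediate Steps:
A = -86493967/2471256 (A = -35 + 7/(-440874 - 2030382) = -35 + 7/(-2471256) = -35 + 7*(-1/2471256) = -35 - 7/2471256 = -86493967/2471256 ≈ -35.000)
√(169120 + A) = √(169120 - 86493967/2471256) = √(417852320753/2471256) = √28683890410410438/411876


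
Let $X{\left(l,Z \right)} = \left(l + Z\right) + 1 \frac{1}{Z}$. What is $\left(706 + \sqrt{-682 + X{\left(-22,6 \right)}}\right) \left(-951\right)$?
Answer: $-671406 - \frac{317 i \sqrt{25122}}{2} \approx -6.7141 \cdot 10^{5} - 25122.0 i$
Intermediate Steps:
$X{\left(l,Z \right)} = Z + l + \frac{1}{Z}$ ($X{\left(l,Z \right)} = \left(Z + l\right) + \frac{1}{Z} = Z + l + \frac{1}{Z}$)
$\left(706 + \sqrt{-682 + X{\left(-22,6 \right)}}\right) \left(-951\right) = \left(706 + \sqrt{-682 + \left(6 - 22 + \frac{1}{6}\right)}\right) \left(-951\right) = \left(706 + \sqrt{-682 - \frac{95}{6}}\right) \left(-951\right) = \left(706 + \sqrt{- \frac{4187}{6}}\right) \left(-951\right) = \left(706 + \frac{i \sqrt{25122}}{6}\right) \left(-951\right) = -671406 - \frac{317 i \sqrt{25122}}{2}$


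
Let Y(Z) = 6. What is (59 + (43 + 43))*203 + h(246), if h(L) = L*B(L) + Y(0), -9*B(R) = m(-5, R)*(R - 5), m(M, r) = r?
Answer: -1591043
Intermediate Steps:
B(R) = -R*(-5 + R)/9 (B(R) = -R*(R - 5)/9 = -R*(-5 + R)/9)
h(L) = 6 + L²*(5 - L)/9 (h(L) = L*(L*(5 - L)/9) + 6 = L²*(5 - L)/9 + 6 = 6 + L²*(5 - L)/9)
(59 + (43 + 43))*203 + h(246) = (59 + (43 + 43))*203 + (6 + (⅑)*246²*(5 - 1*246)) = (59 + 86)*203 + (6 + (⅑)*60516*(5 - 246)) = 145*203 + (6 + (⅑)*60516*(-241)) = 29435 + (6 - 1620484) = 29435 - 1620478 = -1591043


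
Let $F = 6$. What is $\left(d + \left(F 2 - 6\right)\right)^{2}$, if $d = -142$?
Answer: $18496$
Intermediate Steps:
$\left(d + \left(F 2 - 6\right)\right)^{2} = \left(-142 + \left(6 \cdot 2 - 6\right)\right)^{2} = \left(-142 + \left(12 - 6\right)\right)^{2} = \left(-142 + 6\right)^{2} = \left(-136\right)^{2} = 18496$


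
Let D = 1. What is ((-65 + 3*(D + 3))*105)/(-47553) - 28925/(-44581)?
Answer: 541187930/706653431 ≈ 0.76585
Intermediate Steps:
((-65 + 3*(D + 3))*105)/(-47553) - 28925/(-44581) = ((-65 + 3*(1 + 3))*105)/(-47553) - 28925/(-44581) = ((-65 + 3*4)*105)*(-1/47553) - 28925*(-1/44581) = ((-65 + 12)*105)*(-1/47553) + 28925/44581 = -53*105*(-1/47553) + 28925/44581 = -5565*(-1/47553) + 28925/44581 = 1855/15851 + 28925/44581 = 541187930/706653431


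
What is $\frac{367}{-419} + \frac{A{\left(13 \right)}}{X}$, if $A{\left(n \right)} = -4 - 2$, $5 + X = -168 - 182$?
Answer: $- \frac{127771}{148745} \approx -0.85899$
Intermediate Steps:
$X = -355$ ($X = -5 - 350 = -355$)
$A{\left(n \right)} = -6$ ($A{\left(n \right)} = -4 - 2 = -6$)
$\frac{367}{-419} + \frac{A{\left(13 \right)}}{X} = \frac{367}{-419} - \frac{6}{-355} = 367 \left(- \frac{1}{419}\right) - - \frac{6}{355} = - \frac{367}{419} + \frac{6}{355} = - \frac{127771}{148745}$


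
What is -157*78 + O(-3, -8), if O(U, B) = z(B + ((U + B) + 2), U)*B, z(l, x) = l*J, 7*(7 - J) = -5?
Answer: -78378/7 ≈ -11197.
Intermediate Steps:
J = 54/7 (J = 7 - ⅐*(-5) = 7 + 5/7 = 54/7 ≈ 7.7143)
z(l, x) = 54*l/7 (z(l, x) = l*(54/7) = 54*l/7)
O(U, B) = B*(108/7 + 54*U/7 + 108*B/7) (O(U, B) = (54*(B + ((U + B) + 2))/7)*B = (54*(B + ((B + U) + 2))/7)*B = (54*(B + (2 + B + U))/7)*B = (54*(2 + U + 2*B)/7)*B = (108/7 + 54*U/7 + 108*B/7)*B = B*(108/7 + 54*U/7 + 108*B/7))
-157*78 + O(-3, -8) = -157*78 + (54/7)*(-8)*(2 - 3 + 2*(-8)) = -12246 + (54/7)*(-8)*(2 - 3 - 16) = -12246 + (54/7)*(-8)*(-17) = -12246 + 7344/7 = -78378/7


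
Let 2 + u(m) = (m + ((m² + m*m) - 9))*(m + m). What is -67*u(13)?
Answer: -595630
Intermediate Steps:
u(m) = -2 + 2*m*(-9 + m + 2*m²) (u(m) = -2 + (m + ((m² + m*m) - 9))*(m + m) = -2 + (m + ((m² + m²) - 9))*(2*m) = -2 + (m + (2*m² - 9))*(2*m) = -2 + (m + (-9 + 2*m²))*(2*m) = -2 + (-9 + m + 2*m²)*(2*m) = -2 + 2*m*(-9 + m + 2*m²))
-67*u(13) = -67*(-2 - 18*13 + 2*13² + 4*13³) = -67*(-2 - 234 + 2*169 + 4*2197) = -67*(-2 - 234 + 338 + 8788) = -67*8890 = -595630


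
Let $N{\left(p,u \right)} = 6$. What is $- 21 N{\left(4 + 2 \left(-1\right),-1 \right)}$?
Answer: $-126$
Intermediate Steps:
$- 21 N{\left(4 + 2 \left(-1\right),-1 \right)} = \left(-21\right) 6 = -126$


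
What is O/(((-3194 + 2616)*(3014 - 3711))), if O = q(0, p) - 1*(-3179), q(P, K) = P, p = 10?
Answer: 11/1394 ≈ 0.0078910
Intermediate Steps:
O = 3179 (O = 0 - 1*(-3179) = 0 + 3179 = 3179)
O/(((-3194 + 2616)*(3014 - 3711))) = 3179/(((-3194 + 2616)*(3014 - 3711))) = 3179/((-578*(-697))) = 3179/402866 = 3179*(1/402866) = 11/1394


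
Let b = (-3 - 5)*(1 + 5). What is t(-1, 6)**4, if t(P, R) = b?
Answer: 5308416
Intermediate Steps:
b = -48 (b = -8*6 = -48)
t(P, R) = -48
t(-1, 6)**4 = (-48)**4 = 5308416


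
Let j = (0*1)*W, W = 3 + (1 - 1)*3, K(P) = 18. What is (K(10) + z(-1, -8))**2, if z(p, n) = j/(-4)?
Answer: 324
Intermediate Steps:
W = 3 (W = 3 + 0*3 = 3 + 0 = 3)
j = 0 (j = (0*1)*3 = 0*3 = 0)
z(p, n) = 0 (z(p, n) = 0/(-4) = 0*(-1/4) = 0)
(K(10) + z(-1, -8))**2 = (18 + 0)**2 = 18**2 = 324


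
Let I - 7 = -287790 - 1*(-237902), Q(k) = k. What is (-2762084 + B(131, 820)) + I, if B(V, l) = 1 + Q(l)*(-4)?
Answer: -2815244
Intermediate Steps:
I = -49881 (I = 7 + (-287790 - 1*(-237902)) = 7 + (-287790 + 237902) = 7 - 49888 = -49881)
B(V, l) = 1 - 4*l (B(V, l) = 1 + l*(-4) = 1 - 4*l)
(-2762084 + B(131, 820)) + I = (-2762084 + (1 - 4*820)) - 49881 = (-2762084 + (1 - 3280)) - 49881 = (-2762084 - 3279) - 49881 = -2765363 - 49881 = -2815244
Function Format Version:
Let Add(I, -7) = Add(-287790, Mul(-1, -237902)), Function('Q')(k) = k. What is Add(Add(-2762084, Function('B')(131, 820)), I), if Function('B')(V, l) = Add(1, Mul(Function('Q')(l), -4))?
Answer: -2815244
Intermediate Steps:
I = -49881 (I = Add(7, Add(-287790, Mul(-1, -237902))) = Add(7, Add(-287790, 237902)) = Add(7, -49888) = -49881)
Function('B')(V, l) = Add(1, Mul(-4, l)) (Function('B')(V, l) = Add(1, Mul(l, -4)) = Add(1, Mul(-4, l)))
Add(Add(-2762084, Function('B')(131, 820)), I) = Add(Add(-2762084, Add(1, Mul(-4, 820))), -49881) = Add(Add(-2762084, Add(1, -3280)), -49881) = Add(Add(-2762084, -3279), -49881) = Add(-2765363, -49881) = -2815244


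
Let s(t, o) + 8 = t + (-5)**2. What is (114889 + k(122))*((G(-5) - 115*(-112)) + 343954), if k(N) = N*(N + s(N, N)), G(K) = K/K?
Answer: 52358756385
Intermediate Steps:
G(K) = 1
s(t, o) = 17 + t (s(t, o) = -8 + (t + (-5)**2) = -8 + (t + 25) = -8 + (25 + t) = 17 + t)
k(N) = N*(17 + 2*N) (k(N) = N*(N + (17 + N)) = N*(17 + 2*N))
(114889 + k(122))*((G(-5) - 115*(-112)) + 343954) = (114889 + 122*(17 + 2*122))*((1 - 115*(-112)) + 343954) = (114889 + 122*(17 + 244))*((1 + 12880) + 343954) = (114889 + 122*261)*(12881 + 343954) = (114889 + 31842)*356835 = 146731*356835 = 52358756385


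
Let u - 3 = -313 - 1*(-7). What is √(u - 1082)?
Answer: I*√1385 ≈ 37.216*I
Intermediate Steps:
u = -303 (u = 3 + (-313 - 1*(-7)) = 3 + (-313 + 7) = 3 - 306 = -303)
√(u - 1082) = √(-303 - 1082) = √(-1385) = I*√1385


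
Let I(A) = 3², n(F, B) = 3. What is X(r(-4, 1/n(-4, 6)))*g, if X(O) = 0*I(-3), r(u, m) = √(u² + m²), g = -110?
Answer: 0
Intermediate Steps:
I(A) = 9
r(u, m) = √(m² + u²)
X(O) = 0 (X(O) = 0*9 = 0)
X(r(-4, 1/n(-4, 6)))*g = 0*(-110) = 0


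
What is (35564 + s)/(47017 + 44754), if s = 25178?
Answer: 60742/91771 ≈ 0.66189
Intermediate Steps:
(35564 + s)/(47017 + 44754) = (35564 + 25178)/(47017 + 44754) = 60742/91771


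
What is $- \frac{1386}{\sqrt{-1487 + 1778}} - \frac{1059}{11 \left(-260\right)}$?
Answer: $\frac{1059}{2860} - \frac{462 \sqrt{291}}{97} \approx -80.878$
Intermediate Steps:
$- \frac{1386}{\sqrt{-1487 + 1778}} - \frac{1059}{11 \left(-260\right)} = - \frac{1386}{\sqrt{291}} - \frac{1059}{-2860} = - 1386 \frac{\sqrt{291}}{291} - - \frac{1059}{2860} = - \frac{462 \sqrt{291}}{97} + \frac{1059}{2860} = \frac{1059}{2860} - \frac{462 \sqrt{291}}{97}$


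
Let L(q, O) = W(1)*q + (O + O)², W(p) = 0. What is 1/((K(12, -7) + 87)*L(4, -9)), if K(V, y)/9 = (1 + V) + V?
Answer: 1/101088 ≈ 9.8924e-6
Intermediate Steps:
K(V, y) = 9 + 18*V (K(V, y) = 9*((1 + V) + V) = 9*(1 + 2*V) = 9 + 18*V)
L(q, O) = 4*O² (L(q, O) = 0*q + (O + O)² = 0 + (2*O)² = 0 + 4*O² = 4*O²)
1/((K(12, -7) + 87)*L(4, -9)) = 1/(((9 + 18*12) + 87)*(4*(-9)²)) = 1/(((9 + 216) + 87)*(4*81)) = 1/((225 + 87)*324) = 1/(312*324) = 1/101088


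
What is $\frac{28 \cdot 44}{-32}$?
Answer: $- \frac{77}{2} \approx -38.5$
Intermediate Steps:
$\frac{28 \cdot 44}{-32} = 1232 \left(- \frac{1}{32}\right) = - \frac{77}{2}$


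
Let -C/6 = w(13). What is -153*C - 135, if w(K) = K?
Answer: 11799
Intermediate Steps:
C = -78 (C = -6*13 = -78)
-153*C - 135 = -153*(-78) - 135 = 11934 - 135 = 11799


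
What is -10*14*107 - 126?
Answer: -15106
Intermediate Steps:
-10*14*107 - 126 = -140*107 - 126 = -14980 - 126 = -15106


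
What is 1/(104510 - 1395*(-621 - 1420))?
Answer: 1/2951705 ≈ 3.3879e-7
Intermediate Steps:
1/(104510 - 1395*(-621 - 1420)) = 1/(104510 - 1395*(-2041)) = 1/(104510 + 2847195) = 1/2951705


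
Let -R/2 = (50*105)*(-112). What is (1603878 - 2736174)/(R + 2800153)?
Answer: -1132296/3976153 ≈ -0.28477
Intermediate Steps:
R = 1176000 (R = -2*50*105*(-112) = -10500*(-112) = -2*(-588000) = 1176000)
(1603878 - 2736174)/(R + 2800153) = (1603878 - 2736174)/(1176000 + 2800153) = -1132296/3976153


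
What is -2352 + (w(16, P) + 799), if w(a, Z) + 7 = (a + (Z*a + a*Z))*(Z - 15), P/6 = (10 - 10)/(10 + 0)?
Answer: -1800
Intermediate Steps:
P = 0 (P = 6*((10 - 10)/(10 + 0)) = 6*(0/10) = 6*(0*(1/10)) = 6*0 = 0)
w(a, Z) = -7 + (-15 + Z)*(a + 2*Z*a) (w(a, Z) = -7 + (a + (Z*a + a*Z))*(Z - 15) = -7 + (a + (Z*a + Z*a))*(-15 + Z) = -7 + (a + 2*Z*a)*(-15 + Z) = -7 + (-15 + Z)*(a + 2*Z*a))
-2352 + (w(16, P) + 799) = -2352 + ((-7 - 15*16 - 29*0*16 + 2*16*0**2) + 799) = -2352 + ((-7 - 240 + 0 + 2*16*0) + 799) = -2352 + ((-7 - 240 + 0 + 0) + 799) = -2352 + (-247 + 799) = -2352 + 552 = -1800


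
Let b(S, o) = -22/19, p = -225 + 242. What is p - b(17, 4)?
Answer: 345/19 ≈ 18.158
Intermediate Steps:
p = 17
b(S, o) = -22/19 (b(S, o) = -22*1/19 = -22/19)
p - b(17, 4) = 17 - 1*(-22/19) = 17 + 22/19 = 345/19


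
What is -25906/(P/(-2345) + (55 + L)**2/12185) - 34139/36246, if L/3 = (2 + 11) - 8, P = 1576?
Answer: 10646920834768/110939513 ≈ 95971.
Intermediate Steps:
L = 15 (L = 3*((2 + 11) - 8) = 3*(13 - 8) = 3*5 = 15)
-25906/(P/(-2345) + (55 + L)**2/12185) - 34139/36246 = -25906/(1576/(-2345) + (55 + 15)**2/12185) - 34139/36246 = -25906/(1576*(-1/2345) + 70**2*(1/12185)) - 34139*1/36246 = -25906/(-1576/2345 + 4900*(1/12185)) - 4877/5178 = -25906/(-1576/2345 + 980/2437) - 4877/5178 = -25906/(-1542612/5714765) - 4877/5178 = -25906*(-5714765/1542612) - 4877/5178 = 74023351045/771306 - 4877/5178 = 10646920834768/110939513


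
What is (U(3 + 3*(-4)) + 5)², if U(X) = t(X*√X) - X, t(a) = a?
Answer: (14 - 27*I)² ≈ -533.0 - 756.0*I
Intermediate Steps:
U(X) = X^(3/2) - X (U(X) = X*√X - X = X^(3/2) - X)
(U(3 + 3*(-4)) + 5)² = (((3 + 3*(-4))^(3/2) - (3 + 3*(-4))) + 5)² = (((3 - 12)^(3/2) - (3 - 12)) + 5)² = (((-9)^(3/2) - 1*(-9)) + 5)² = ((-27*I + 9) + 5)² = ((9 - 27*I) + 5)² = (14 - 27*I)²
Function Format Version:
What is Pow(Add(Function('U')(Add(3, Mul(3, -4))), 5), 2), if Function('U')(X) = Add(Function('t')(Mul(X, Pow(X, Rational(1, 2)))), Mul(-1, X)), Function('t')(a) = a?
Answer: Pow(Add(14, Mul(-27, I)), 2) ≈ Add(-533.00, Mul(-756.00, I))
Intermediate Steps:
Function('U')(X) = Add(Pow(X, Rational(3, 2)), Mul(-1, X)) (Function('U')(X) = Add(Mul(X, Pow(X, Rational(1, 2))), Mul(-1, X)) = Add(Pow(X, Rational(3, 2)), Mul(-1, X)))
Pow(Add(Function('U')(Add(3, Mul(3, -4))), 5), 2) = Pow(Add(Add(Pow(Add(3, Mul(3, -4)), Rational(3, 2)), Mul(-1, Add(3, Mul(3, -4)))), 5), 2) = Pow(Add(Add(Pow(Add(3, -12), Rational(3, 2)), Mul(-1, Add(3, -12))), 5), 2) = Pow(Add(Add(Pow(-9, Rational(3, 2)), Mul(-1, -9)), 5), 2) = Pow(Add(Add(Mul(-27, I), 9), 5), 2) = Pow(Add(Add(9, Mul(-27, I)), 5), 2) = Pow(Add(14, Mul(-27, I)), 2)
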